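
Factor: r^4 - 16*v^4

(r + 2*v)*(r - 2*v)*(r^2 + 4*v^2)

Difference of squares twice: with A = r and B = 2*v, A⁴ − B⁴ = (A² − B²)(A² + B²), and A² − B² factors again.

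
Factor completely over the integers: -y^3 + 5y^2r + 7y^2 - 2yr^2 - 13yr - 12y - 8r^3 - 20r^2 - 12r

-(y - 2r - 3)(y - 4r - 4)(y + r)

Group: y(-y^2 + yr + 3y + 2r^2 + 3r) + (-4r - 4)(-y^2 + yr + 3y + 2r^2 + 3r); both groups contain (-y^2 + yr + 3y + 2r^2 + 3r), so (y - 4r - 4) is a factor with cofactor -y^2 + yr + 3y + 2r^2 + 3r.
The cofactor groups again: -y^2 + yr + 3y + 2r^2 + 3r = -y(y + r) + (2r + 3)(y + r); both groups contain (y + r), giving -(y - 2r - 3)(y + r).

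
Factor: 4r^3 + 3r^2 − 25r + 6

Trying the rational-root candidates, r = −3 is a root, so (r + 3) divides it; the quotient is 4r^2 − 9r + 2.
The remaining quadratic factors as (r − 2)(4r − 1).

(4r − 1)(r + 3)(r − 2)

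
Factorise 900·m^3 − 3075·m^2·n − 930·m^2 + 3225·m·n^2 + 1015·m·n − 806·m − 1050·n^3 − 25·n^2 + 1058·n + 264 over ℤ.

Group: 4·m·(225·m^2 − 375·m·n + 105·m + 150·n^2 − 125·n − 44) + (−7·n − 6)·(225·m^2 − 375·m·n + 105·m + 150·n^2 − 125·n − 44); both groups contain (225·m^2 − 375·m·n + 105·m + 150·n^2 − 125·n − 44), so (4·m − 7·n − 6) is a factor with cofactor 225·m^2 − 375·m·n + 105·m + 150·n^2 − 125·n − 44.
The cofactor groups again: 225·m^2 − 375·m·n + 105·m + 150·n^2 − 125·n − 44 = 15·m·(15·m − 15·n − 4) + (−10·n + 11)·(15·m − 15·n − 4); both groups contain (15·m − 15·n − 4), giving (15·m − 10·n + 11)·(15·m − 15·n − 4).

(15·m − 10·n + 11)·(15·m − 15·n − 4)·(4·m − 7·n − 6)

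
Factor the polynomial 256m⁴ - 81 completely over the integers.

(4m + 3)(4m - 3)(16m² + 9)

Write as (16m²)² − (9)², then factor 16m² - 9 once more.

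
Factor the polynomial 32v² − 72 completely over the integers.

Every term has a factor of 8. Then 4v² − 9 = (2v)² − (3)².

8(2v + 3)(2v − 3)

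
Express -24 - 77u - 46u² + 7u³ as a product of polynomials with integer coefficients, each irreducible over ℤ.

Trying the rational-root candidates, u = -1 is a root, giving the factor (u + 1) and quotient 7u² - 53u - 24.
The remaining quadratic factors as (7u + 3)(u - 8).

(7u + 3)(u + 1)(u - 8)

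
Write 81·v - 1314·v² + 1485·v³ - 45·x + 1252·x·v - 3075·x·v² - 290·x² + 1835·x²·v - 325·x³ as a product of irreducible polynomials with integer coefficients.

-(13·x - 11·v + 9)·(5·x - 15·v + 1)·(5·x - 9·v)

Group: 5·x·(-65·x² + 172·x·v - 45·x - 99·v² + 81·v) + (-15·v + 1)·(-65·x² + 172·x·v - 45·x - 99·v² + 81·v); both groups contain (-65·x² + 172·x·v - 45·x - 99·v² + 81·v), so (5·x - 15·v + 1) is a factor with cofactor -65·x² + 172·x·v - 45·x - 99·v² + 81·v.
The cofactor groups again: -65·x² + 172·x·v - 45·x - 99·v² + 81·v = -13·x·(5·x - 9·v) + (11·v - 9)·(5·x - 9·v); both groups contain (5·x - 9·v), giving -(13·x - 11·v + 9)·(5·x - 9·v).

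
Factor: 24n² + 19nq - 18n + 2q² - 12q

(3n + 2q)(8n + q - 6)

Group: 8n(3n + 2q) + (q - 6)(3n + 2q); both groups contain (3n + 2q).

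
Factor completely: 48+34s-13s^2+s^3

(s+1)(s-6)(s-8)

Among the possible rational roots, s = 8 is a root, giving the factor (s-8) and quotient s^2-5s-6.
The remaining quadratic factors as (s+1)(s-6).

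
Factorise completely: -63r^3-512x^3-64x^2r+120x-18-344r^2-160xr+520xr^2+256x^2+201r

-(8x-7r+3)(8x-r-6)(8x+9r-1)

Group: 8x(-64x^2-64xr+56x+9r^2+53r-6) + (-7r+3)(-64x^2-64xr+56x+9r^2+53r-6); both groups contain (-64x^2-64xr+56x+9r^2+53r-6), so (8x-7r+3) is a factor with cofactor -64x^2-64xr+56x+9r^2+53r-6.
The cofactor groups again: -64x^2-64xr+56x+9r^2+53r-6 = -8x(8x-r-6) + (-9r+1)(8x-r-6); both groups contain (8x-r-6), giving -(8x+9r-1)(8x-r-6).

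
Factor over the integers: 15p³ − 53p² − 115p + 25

Among the possible rational roots, p = −5/3 is a root, so (3p + 5) divides it; the quotient is 5p² − 26p + 5.
The remaining quadratic factors as (p − 5)(5p − 1).

(3p + 5)(5p − 1)(p − 5)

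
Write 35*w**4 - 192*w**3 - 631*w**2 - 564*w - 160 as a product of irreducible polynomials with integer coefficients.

(5*w + 4)*(7*w + 5)*(w + 1)*(w - 8)

Testing divisors of the constant over divisors of the leading coefficient, w = 8 is a root, giving the factor (w - 8) and quotient 35*w**3 + 88*w**2 + 73*w + 20.
Then w = -1 is a root, so (w + 1) is a factor; dividing leaves 35*w**2 + 53*w + 20.
The remaining quadratic factors as (5*w + 4)(7*w + 5).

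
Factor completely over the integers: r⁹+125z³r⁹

r⁹(5z+1)(25z²-5z+1)

Pull out the common factor r⁹, leaving 125z³+1.
Recognize a sum of cubes with the parts 5z and 1.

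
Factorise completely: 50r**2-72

Every term has a factor of 2. Then 25r**2-36 = (5r)² − (6)².

2(5r+6)(5r-6)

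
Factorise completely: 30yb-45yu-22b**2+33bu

Group: 2b(15y-11b) - 3u(15y-11b); both groups contain (15y-11b).

(15y-11b)(2b-3u)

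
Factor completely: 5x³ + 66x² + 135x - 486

(5x - 9)(x + 6)(x + 9)

Trying the rational-root candidates, x = -9 is a root, so (x + 9) is a factor; dividing leaves 5x² + 21x - 54.
The remaining quadratic factors as (x + 6)(5x - 9).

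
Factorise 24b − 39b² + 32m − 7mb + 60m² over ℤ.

(15m − 13b + 8)(4m + 3b)

Group: 15m(4m + 3b) + (−13b + 8)(4m + 3b); both groups contain (4m + 3b).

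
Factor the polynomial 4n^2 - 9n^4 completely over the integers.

-n^2(3n + 2)(3n - 2)

Pull out the common factor n^2, leaving -9n^2 + 4.
Recognize a difference of squares with the parts 2 and 3n.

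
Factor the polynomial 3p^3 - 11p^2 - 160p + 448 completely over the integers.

(3p - 8)(p + 7)(p - 8)

Trying the rational-root candidates, p = 8/3 is a root, giving the factor (3p - 8) and quotient p^2 - p - 56.
The remaining quadratic factors as (p - 8)(p + 7).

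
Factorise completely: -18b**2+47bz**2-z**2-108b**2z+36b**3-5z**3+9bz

(2b-5z-1)(3b-z)(6b-z)

Group: 6b(6b**2-17bz-3b+5z**2+z) - z(6b**2-17bz-3b+5z**2+z); both groups contain (6b**2-17bz-3b+5z**2+z), so (6b-z) is a factor with cofactor 6b**2-17bz-3b+5z**2+z.
The cofactor groups again: 6b**2-17bz-3b+5z**2+z = 2b(3b-z) + (-5z-1)(3b-z); both groups contain (3b-z), giving (2b-5z-1)(3b-z).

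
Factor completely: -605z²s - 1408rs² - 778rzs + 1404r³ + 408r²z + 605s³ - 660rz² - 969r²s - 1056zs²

(12r + 11s)(13r + 11z - 5s)(9r - 5z - 11s)

Group: 12r(117r² + 34rz - 188rs - 55z² - 96zs + 55s²) + 11s(117r² + 34rz - 188rs - 55z² - 96zs + 55s²); both groups contain (117r² + 34rz - 188rs - 55z² - 96zs + 55s²), so (12r + 11s) is a factor with cofactor 117r² + 34rz - 188rs - 55z² - 96zs + 55s².
The cofactor groups again: 117r² + 34rz - 188rs - 55z² - 96zs + 55s² = 9r(13r + 11z - 5s) + (-5z - 11s)(13r + 11z - 5s); both groups contain (13r + 11z - 5s), giving (9r - 5z - 11s)(13r + 11z - 5s).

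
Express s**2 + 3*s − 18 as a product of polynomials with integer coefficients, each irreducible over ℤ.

(s + 6)*(s − 3)

Two integers with product −18 and sum 3 are −3 and 6.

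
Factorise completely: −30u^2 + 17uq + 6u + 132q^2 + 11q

Group: −6u(5u − 12q − 1) − 11q(5u − 12q − 1); both groups contain (5u − 12q − 1).

−(5u − 12q − 1)(6u + 11q)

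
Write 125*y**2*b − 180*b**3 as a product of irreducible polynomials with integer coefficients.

5*b*(5*y − 6*b)*(5*y + 6*b)

Every term has a factor of 5*b. Then 25*y**2 − 36*b**2 = (5*y)² − (6*b)².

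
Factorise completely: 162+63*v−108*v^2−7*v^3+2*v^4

(2*v−3)*(v+1)*(v+6)*(v−9)

By the rational root theorem, v = −1 is a root, so (v+1) is a factor; dividing leaves 2*v^3−9*v^2−99*v+162.
Continuing, v = −6 is a root, so (v+6) divides it; the quotient is 2*v^2−21*v+27.
The remaining quadratic factors as (v−9)(2*v−3).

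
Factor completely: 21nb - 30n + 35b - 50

Group as (21nb - 30n) + (35b - 50) = 3n(7b - 10) + 5(7b - 10).
Both groups share the factor (7b - 10).

(3n + 5)(7b - 10)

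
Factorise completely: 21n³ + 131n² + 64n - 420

(3n + 14)(7n - 10)(n + 3)

Trying the rational-root candidates, n = -3 is a root, giving the factor (n + 3) and quotient 21n² + 68n - 140.
The remaining quadratic factors as (7n - 10)(3n + 14).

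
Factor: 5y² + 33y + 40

(5y + 8)(y + 5)

Need a pair with product 5·40 = 200 and sum 33: that's 25 and 8.
Split the middle term: 5y² + 25y + 8y + 40 = 5y(y + 5) + 8(y + 5).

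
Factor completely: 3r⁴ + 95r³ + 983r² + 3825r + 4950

(3r + 11)(r + 10)(r + 15)(r + 3)

Testing divisors of the constant over divisors of the leading coefficient, r = -11/3 is a root, giving the factor (3r + 11) and quotient r³ + 28r² + 225r + 450.
Then r = -15 is a root, so (r + 15) is a factor; dividing leaves r² + 13r + 30.
The remaining quadratic factors as (r + 3)(r + 10).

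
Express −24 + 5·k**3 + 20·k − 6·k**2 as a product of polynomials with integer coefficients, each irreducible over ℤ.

(5·k − 6)·(k**2 + 4)

Group as (5·k**3 + 20·k) + (−6·k**2 − 24) = 5·k·(k**2 + 4) − 6·(k**2 + 4).
Both groups share the factor (k**2 + 4).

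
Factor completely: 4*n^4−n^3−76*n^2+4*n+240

(4*n+15)*(n+2)*(n−2)*(n−4)

Among the possible rational roots, n = 2 is a root, giving the factor (n−2) and quotient 4*n^3+7*n^2−62*n−120.
Continuing, n = −2 is a root, giving the factor (n+2) and quotient 4*n^2−n−60.
The remaining quadratic factors as (4*n+15)(n−4).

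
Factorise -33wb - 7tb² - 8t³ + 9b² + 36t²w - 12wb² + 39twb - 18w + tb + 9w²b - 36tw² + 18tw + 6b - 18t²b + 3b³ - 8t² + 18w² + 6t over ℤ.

-(4t - b - 2)(2t - 3w + 3b + 3)(t - 3w + b)

Group: 4t(-2t² + 9tw - 5tb - 3t - 9w² + 12wb + 9w - 3b² - 3b) + (-b - 2)(-2t² + 9tw - 5tb - 3t - 9w² + 12wb + 9w - 3b² - 3b); both groups contain (-2t² + 9tw - 5tb - 3t - 9w² + 12wb + 9w - 3b² - 3b), so (4t - b - 2) is a factor with cofactor -2t² + 9tw - 5tb - 3t - 9w² + 12wb + 9w - 3b² - 3b.
The cofactor groups again: -2t² + 9tw - 5tb - 3t - 9w² + 12wb + 9w - 3b² - 3b = -2t(t - 3w + b) + (3w - 3b - 3)(t - 3w + b); both groups contain (t - 3w + b), giving -(2t - 3w + 3b + 3)(t - 3w + b).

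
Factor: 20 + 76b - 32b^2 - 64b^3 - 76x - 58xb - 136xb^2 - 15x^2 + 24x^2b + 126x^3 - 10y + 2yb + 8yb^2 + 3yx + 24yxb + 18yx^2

Group: 3x(6yx + 4yb + 5y + 42x^2 - 20xb + 23x - 32b^2 - 48b - 10) + (2b - 2)(6yx + 4yb + 5y + 42x^2 - 20xb + 23x - 32b^2 - 48b - 10); both groups contain (6yx + 4yb + 5y + 42x^2 - 20xb + 23x - 32b^2 - 48b - 10), so (3x + 2b - 2) is a factor with cofactor 6yx + 4yb + 5y + 42x^2 - 20xb + 23x - 32b^2 - 48b - 10.
The cofactor groups again: 6yx + 4yb + 5y + 42x^2 - 20xb + 23x - 32b^2 - 48b - 10 = y(6x + 4b + 5) + (7x - 8b - 2)(6x + 4b + 5); both groups contain (6x + 4b + 5), giving (y + 7x - 8b - 2)(6x + 4b + 5).

(y + 7x - 8b - 2)(3x + 2b - 2)(6x + 4b + 5)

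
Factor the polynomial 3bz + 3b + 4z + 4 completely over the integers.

(3b + 4)(z + 1)

Group as (3bz + 3b) + (4z + 4) = 3b(z + 1) + 4(z + 1).
Both groups share the factor (z + 1).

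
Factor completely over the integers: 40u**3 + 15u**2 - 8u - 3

Group as (40u**3 - 8u) + (15u**2 - 3) = 8u(5u**2 - 1) + 3(5u**2 - 1).
Both groups share the factor (5u**2 - 1).

(8u + 3)(5u**2 - 1)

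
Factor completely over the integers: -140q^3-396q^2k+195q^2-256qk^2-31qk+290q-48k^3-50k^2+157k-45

Group: 7q(-20q^2-48qk+25q-16k^2-22k+45) + (3k-1)(-20q^2-48qk+25q-16k^2-22k+45); both groups contain (-20q^2-48qk+25q-16k^2-22k+45), so (7q+3k-1) is a factor with cofactor -20q^2-48qk+25q-16k^2-22k+45.
The cofactor groups again: -20q^2-48qk+25q-16k^2-22k+45 = -4q(5q+2k+5) + (-8k+9)(5q+2k+5); both groups contain (5q+2k+5), giving -(4q+8k-9)(5q+2k+5).

-(5q+2k+5)(7q+3k-1)(4q+8k-9)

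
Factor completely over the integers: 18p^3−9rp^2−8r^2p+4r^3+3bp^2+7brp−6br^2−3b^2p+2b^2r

Group: b(2br−3bp−2r^2+7rp−6p^2) + (−2r−3p)(2br−3bp−2r^2+7rp−6p^2); both groups contain (2br−3bp−2r^2+7rp−6p^2), so (b−2r−3p) is a factor with cofactor 2br−3bp−2r^2+7rp−6p^2.
The cofactor groups again: 2br−3bp−2r^2+7rp−6p^2 = 2r(b−r+2p) − 3p(b−r+2p); both groups contain (b−r+2p), giving (2r−3p)(b−r+2p).

(2r−3p)(b−r+2p)(b−2r−3p)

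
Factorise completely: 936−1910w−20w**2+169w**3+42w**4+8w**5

(2w−1)(4w−9)(w+4)(w**2+4w+26)

Among the possible rational roots, w = 1/2 is a root, so (2w−1) is a factor; dividing leaves 4w**4+23w**3+96w**2+38w−936.
Continuing, w = −4 is a root, so (w+4) divides it; the quotient is 4w**3+7w**2+68w−234.
Next, w = 9/4 is a root, giving the factor (4w−9) and quotient w**2+4w+26.
The quadratic w**2+4w+26 has discriminant −88 < 0 and is irreducible over ℤ.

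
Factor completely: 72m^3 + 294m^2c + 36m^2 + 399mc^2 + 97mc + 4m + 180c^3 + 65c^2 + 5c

(3m + 4c + 1)(4m + 5c)(6m + 9c + 1)

Group: 4m(18m^2 + 51mc + 9m + 36c^2 + 13c + 1) + 5c(18m^2 + 51mc + 9m + 36c^2 + 13c + 1); both groups contain (18m^2 + 51mc + 9m + 36c^2 + 13c + 1), so (4m + 5c) is a factor with cofactor 18m^2 + 51mc + 9m + 36c^2 + 13c + 1.
The cofactor groups again: 18m^2 + 51mc + 9m + 36c^2 + 13c + 1 = 6m(3m + 4c + 1) + (9c + 1)(3m + 4c + 1); both groups contain (3m + 4c + 1), giving (6m + 9c + 1)(3m + 4c + 1).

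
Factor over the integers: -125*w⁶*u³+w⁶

Pull out the common factor w⁶, leaving -125*u³+1.
Recognize a difference of cubes with the parts 1 and 5*u.

-w⁶*(5*u-1)*(25*u²+5*u+1)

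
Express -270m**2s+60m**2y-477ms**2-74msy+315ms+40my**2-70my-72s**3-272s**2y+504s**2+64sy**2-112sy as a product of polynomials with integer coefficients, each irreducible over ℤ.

Group: 9s(-30m**2-53ms-20my+35m-8s**2-32sy+56s) - 2y(-30m**2-53ms-20my+35m-8s**2-32sy+56s); both groups contain (-30m**2-53ms-20my+35m-8s**2-32sy+56s), so (9s-2y) is a factor with cofactor -30m**2-53ms-20my+35m-8s**2-32sy+56s.
The cofactor groups again: -30m**2-53ms-20my+35m-8s**2-32sy+56s = -5m(6m+s+4y-7) - 8s(6m+s+4y-7); both groups contain (6m+s+4y-7), giving -(5m+8s)(6m+s+4y-7).

-(5m+8s)(6m+s+4y-7)(9s-2y)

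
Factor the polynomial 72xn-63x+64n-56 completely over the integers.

(8n-7)(9x+8)

Group as (72xn-63x) + (64n-56) = 9x(8n-7) + 8(8n-7).
Both groups share the factor (8n-7).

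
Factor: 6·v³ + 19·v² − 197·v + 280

(2·v − 5)·(3·v − 7)·(v + 8)

By the rational root theorem, v = 5/2 is a root, so (2·v − 5) divides it; the quotient is 3·v² + 17·v − 56.
The remaining quadratic factors as (v + 8)(3·v − 7).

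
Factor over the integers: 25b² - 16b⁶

-b²(4b² + 5)(4b² - 5)

Every term has a factor of b²; factoring it out leaves -16b⁴ + 25.
Recognize a difference of squares with the parts 5 and 4b².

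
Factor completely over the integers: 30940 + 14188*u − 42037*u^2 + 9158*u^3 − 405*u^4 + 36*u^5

Testing divisors of the constant over divisors of the leading coefficient, u = 5/4 is a root, so (4*u − 5) divides it; the quotient is 9*u^4 − 90*u^3 + 2177*u^2 − 7788*u − 6188.
Next, u = −2/3 is a root, so (3*u + 2) divides it; the quotient is 3*u^3 − 32*u^2 + 747*u − 3094.
Continuing, u = 14/3 is a root, so (3*u − 14) divides it; the quotient is u^2 − 6*u + 221.
The quadratic u^2 − 6*u + 221 has discriminant −848 < 0 and is irreducible over ℤ.

(3*u + 2)*(3*u − 14)*(4*u − 5)*(u^2 − 6*u + 221)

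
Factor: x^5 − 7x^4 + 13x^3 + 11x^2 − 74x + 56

Testing divisors of the constant over divisors of the leading coefficient, x = 4 is a root, so (x − 4) is a factor; dividing leaves x^4 − 3x^3 + x^2 + 15x − 14.
Next, x = 1 is a root, so (x − 1) divides it; the quotient is x^3 − 2x^2 − x + 14.
Then x = −2 is a root, so (x + 2) is a factor; dividing leaves x^2 − 4x + 7.
The quadratic x^2 − 4x + 7 has discriminant −12 < 0 and is irreducible over ℤ.

(x + 2)(x − 1)(x − 4)(x^2 − 4x + 7)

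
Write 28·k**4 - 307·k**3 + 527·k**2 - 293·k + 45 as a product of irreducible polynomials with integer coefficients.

Trying the rational-root candidates, k = 1 is a root, so (k - 1) divides it; the quotient is 28·k**3 - 279·k**2 + 248·k - 45.
Then k = 9 is a root, so (k - 9) is a factor; dividing leaves 28·k**2 - 27·k + 5.
The remaining quadratic factors as (4·k - 1)(7·k - 5).

(4·k - 1)·(7·k - 5)·(k - 1)·(k - 9)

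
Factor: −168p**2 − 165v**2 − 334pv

−(12p + 11v)(14p + 15v)

Group: −12p(14p + 15v) − 11v(14p + 15v); both groups contain (14p + 15v).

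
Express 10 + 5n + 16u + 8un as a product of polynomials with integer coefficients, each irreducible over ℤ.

(8u + 5)(n + 2)

Group as (8un + 16u) + (5n + 10) = 8u(n + 2) + 5(n + 2).
Both groups share the factor (n + 2).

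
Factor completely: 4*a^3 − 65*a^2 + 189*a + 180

By the rational root theorem, a = −3/4 is a root, so (4*a + 3) is a factor; dividing leaves a^2 − 17*a + 60.
The remaining quadratic factors as (a − 5)(a − 12).

(4*a + 3)*(a − 12)*(a − 5)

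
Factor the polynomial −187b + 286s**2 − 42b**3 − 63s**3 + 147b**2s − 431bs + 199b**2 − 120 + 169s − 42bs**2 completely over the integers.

−(2b + s − 5)(3b − 9s − 8)(7b − 7s + 3)

Group: 2b(−21b**2 + 84bs + 47b − 63s**2 − 29s + 24) + (s − 5)(−21b**2 + 84bs + 47b − 63s**2 − 29s + 24); both groups contain (−21b**2 + 84bs + 47b − 63s**2 − 29s + 24), so (2b + s − 5) is a factor with cofactor −21b**2 + 84bs + 47b − 63s**2 − 29s + 24.
The cofactor groups again: −21b**2 + 84bs + 47b − 63s**2 − 29s + 24 = −7b(3b − 9s − 8) + (7s − 3)(3b − 9s − 8); both groups contain (3b − 9s − 8), giving −(7b − 7s + 3)(3b − 9s − 8).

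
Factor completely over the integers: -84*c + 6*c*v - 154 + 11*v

(6*c + 11)*(v - 14)

Group as (6*c*v - 84*c) + (11*v - 154) = 6*c*(v - 14) + 11*(v - 14).
Both groups share the factor (v - 14).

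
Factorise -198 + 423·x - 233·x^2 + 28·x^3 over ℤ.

Trying the rational-root candidates, x = 3/4 is a root, so (4·x - 3) is a factor; dividing leaves 7·x^2 - 53·x + 66.
The remaining quadratic factors as (7·x - 11)(x - 6).

(4·x - 3)·(7·x - 11)·(x - 6)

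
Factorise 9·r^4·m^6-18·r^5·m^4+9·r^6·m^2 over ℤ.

9·m^2·r^4·(r-m^2)^2

Every term has a factor of 9·r^4·m^2; factoring it out leaves r^2-2·r·m^2+m^4.
Recognize a perfect-square trinomial with the parts m^2 and r.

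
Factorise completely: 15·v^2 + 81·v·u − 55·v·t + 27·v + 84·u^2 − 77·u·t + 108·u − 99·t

Group: 5·v·(3·v + 12·u − 11·t) + (7·u + 9)·(3·v + 12·u − 11·t); both groups contain (3·v + 12·u − 11·t).

(3·v + 12·u − 11·t)·(5·v + 7·u + 9)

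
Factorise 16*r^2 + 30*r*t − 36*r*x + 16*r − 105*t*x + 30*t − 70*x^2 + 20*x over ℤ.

Group: 8*r*(2*r − 7*x + 2) + (15*t + 10*x)*(2*r − 7*x + 2); both groups contain (2*r − 7*x + 2).

(2*r − 7*x + 2)*(8*r + 15*t + 10*x)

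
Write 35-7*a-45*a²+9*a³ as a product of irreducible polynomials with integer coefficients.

Group as (9*a³-7*a) + (-45*a²+35) = a*(9*a²-7) - 5*(9*a²-7).
Both groups share the factor (9*a²-7).

(a-5)*(9*a²-7)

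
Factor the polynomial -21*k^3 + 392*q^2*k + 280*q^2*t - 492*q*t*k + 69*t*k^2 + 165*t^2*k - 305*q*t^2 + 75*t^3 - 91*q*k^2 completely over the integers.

Group: 8*q*(35*q*t + 49*q*k - 25*t^2 - 30*t*k + 7*k^2) + (-3*t - 3*k)*(35*q*t + 49*q*k - 25*t^2 - 30*t*k + 7*k^2); both groups contain (35*q*t + 49*q*k - 25*t^2 - 30*t*k + 7*k^2), so (8*q - 3*t - 3*k) is a factor with cofactor 35*q*t + 49*q*k - 25*t^2 - 30*t*k + 7*k^2.
The cofactor groups again: 35*q*t + 49*q*k - 25*t^2 - 30*t*k + 7*k^2 = 5*t*(7*q - 5*t + k) + 7*k*(7*q - 5*t + k); both groups contain (7*q - 5*t + k), giving (5*t + 7*k)*(7*q - 5*t + k).

(8*q - 3*t - 3*k)*(5*t + 7*k)*(7*q - 5*t + k)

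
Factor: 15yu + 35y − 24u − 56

(3u + 7)(5y − 8)

Group as (15yu + 35y) + (−24u − 56) = 5y(3u + 7) − 8(3u + 7).
Both groups share the factor (3u + 7).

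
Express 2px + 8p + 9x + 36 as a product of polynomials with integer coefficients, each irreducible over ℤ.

Group as (2px + 8p) + (9x + 36) = 2p(x + 4) + 9(x + 4).
Both groups share the factor (x + 4).

(2p + 9)(x + 4)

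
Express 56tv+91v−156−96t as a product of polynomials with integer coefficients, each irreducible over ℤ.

Group as (56tv−96t) + (91v−156) = 8t(7v−12) + 13(7v−12).
Both groups share the factor (7v−12).

(7v−12)(8t+13)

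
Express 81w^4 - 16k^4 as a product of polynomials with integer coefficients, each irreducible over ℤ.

(3w - 2k)(3w + 2k)(9w^2 + 4k^2)

Write as (9w^2)² − (4k^2)², then factor 9w^2 - 4k^2 once more.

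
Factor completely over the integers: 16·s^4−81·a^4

(2·s−3·a)·(2·s+3·a)·(4·s^2+9·a^2)

(2·s)⁴ − (3·a)⁴ = ((2·s)² − (3·a)²)((2·s)² + (3·a)²); the first factor splits again, the second (4·s^2+9·a^2) is irreducible.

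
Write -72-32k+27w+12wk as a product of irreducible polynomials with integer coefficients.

Group as (12wk+27w) + (-32k-72) = 3w(4k+9) - 8(4k+9).
Both groups share the factor (4k+9).

(3w-8)(4k+9)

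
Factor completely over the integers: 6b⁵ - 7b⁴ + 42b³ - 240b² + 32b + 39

Testing divisors of the constant over divisors of the leading coefficient, b = 1/2 is a root, so (2b - 1) divides it; the quotient is 3b⁴ - 2b³ + 20b² - 110b - 39.
Continuing, b = -1/3 is a root, so (3b + 1) is a factor; dividing leaves b³ - b² + 7b - 39.
Continuing, b = 3 is a root, so (b - 3) is a factor; dividing leaves b² + 2b + 13.
The quadratic b² + 2b + 13 has discriminant -48 < 0 and is irreducible over ℤ.

(2b - 1)(3b + 1)(b - 3)(b² + 2b + 13)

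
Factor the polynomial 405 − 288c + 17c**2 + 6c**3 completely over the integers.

(2c − 9)(3c − 5)(c + 9)

Among the possible rational roots, c = 5/3 is a root, giving the factor (3c − 5) and quotient 2c**2 + 9c − 81.
The remaining quadratic factors as (c + 9)(2c − 9).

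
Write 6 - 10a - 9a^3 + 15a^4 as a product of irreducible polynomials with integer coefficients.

Group as (15a^4 - 10a) + (-9a^3 + 6) = 5a(3a^3 - 2) - 3(3a^3 - 2).
Both groups share the factor (3a^3 - 2).

(5a - 3)(3a^3 - 2)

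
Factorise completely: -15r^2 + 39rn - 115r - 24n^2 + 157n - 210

Group: -5r(3r - 3n + 14) + (8n - 15)(3r - 3n + 14); both groups contain (3r - 3n + 14).

-(3r - 3n + 14)(5r - 8n + 15)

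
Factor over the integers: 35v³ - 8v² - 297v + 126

(5v - 14)(7v - 3)(v + 3)

By the rational root theorem, v = 3/7 is a root, so (7v - 3) is a factor; dividing leaves 5v² + v - 42.
The remaining quadratic factors as (v + 3)(5v - 14).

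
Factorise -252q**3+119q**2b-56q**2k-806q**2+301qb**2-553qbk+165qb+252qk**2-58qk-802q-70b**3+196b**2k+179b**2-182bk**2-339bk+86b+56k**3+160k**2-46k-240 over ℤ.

-(9q-2b+2k+5)(4q-5b+4k+6)(7q+7b-7k+8)

Group: 4q(-63q**2-49qb+49qk-107q+14b**2-28bk-19b+14k**2+19k-40) + (-5b+4k+6)(-63q**2-49qb+49qk-107q+14b**2-28bk-19b+14k**2+19k-40); both groups contain (-63q**2-49qb+49qk-107q+14b**2-28bk-19b+14k**2+19k-40), so (4q-5b+4k+6) is a factor with cofactor -63q**2-49qb+49qk-107q+14b**2-28bk-19b+14k**2+19k-40.
The cofactor groups again: -63q**2-49qb+49qk-107q+14b**2-28bk-19b+14k**2+19k-40 = -9q(7q+7b-7k+8) + (2b-2k-5)(7q+7b-7k+8); both groups contain (7q+7b-7k+8), giving -(9q-2b+2k+5)(7q+7b-7k+8).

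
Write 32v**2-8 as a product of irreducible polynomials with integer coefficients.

Pull out the common factor 8; 4v**2-1 is a difference of squares.

8(2v+1)(2v-1)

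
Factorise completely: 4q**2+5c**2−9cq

Group: c(5c−4q) − q(5c−4q); both groups contain (5c−4q).

(5c−4q)(c−q)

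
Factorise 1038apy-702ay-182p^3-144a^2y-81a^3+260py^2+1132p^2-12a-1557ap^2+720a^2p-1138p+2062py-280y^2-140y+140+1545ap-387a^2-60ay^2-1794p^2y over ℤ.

Group: 3a(-27a^2+114ap-30ay-111a+13p^2+130py-79p-140y+70) + (-14p+2y+2)(-27a^2+114ap-30ay-111a+13p^2+130py-79p-140y+70); both groups contain (-27a^2+114ap-30ay-111a+13p^2+130py-79p-140y+70), so (3a-14p+2y+2) is a factor with cofactor -27a^2+114ap-30ay-111a+13p^2+130py-79p-140y+70.
The cofactor groups again: -27a^2+114ap-30ay-111a+13p^2+130py-79p-140y+70 = -9a(3a-13p+14) + (-p-10y+5)(3a-13p+14); both groups contain (3a-13p+14), giving -(9a+p+10y-5)(3a-13p+14).

-(3a-13p+14)(3a-14p+2y+2)(9a+p+10y-5)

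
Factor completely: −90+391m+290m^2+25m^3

(5m+9)(5m−1)(m+10)

Testing divisors of the constant over divisors of the leading coefficient, m = −10 is a root, giving the factor (m+10) and quotient 25m^2+40m−9.
The remaining quadratic factors as (5m−1)(5m+9).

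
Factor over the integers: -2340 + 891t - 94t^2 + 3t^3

(3t - 13)(t - 12)(t - 15)

Among the possible rational roots, t = 12 is a root, giving the factor (t - 12) and quotient 3t^2 - 58t + 195.
The remaining quadratic factors as (3t - 13)(t - 15).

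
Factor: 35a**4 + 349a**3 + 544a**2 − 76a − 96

By the rational root theorem, a = −8 is a root, giving the factor (a + 8) and quotient 35a**3 + 69a**2 − 8a − 12.
Continuing, a = −2 is a root, so (a + 2) is a factor; dividing leaves 35a**2 − a − 6.
The remaining quadratic factors as (5a + 2)(7a − 3).

(5a + 2)(7a − 3)(a + 2)(a + 8)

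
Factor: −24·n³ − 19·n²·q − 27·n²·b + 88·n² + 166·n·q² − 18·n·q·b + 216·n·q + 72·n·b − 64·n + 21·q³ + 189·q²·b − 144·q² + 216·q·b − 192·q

Group: 8·n·(−3·n² − 2·n·q + 8·n + 21·q² + 24·q) + (q + 9·b − 8)·(−3·n² − 2·n·q + 8·n + 21·q² + 24·q); both groups contain (−3·n² − 2·n·q + 8·n + 21·q² + 24·q), so (8·n + q + 9·b − 8) is a factor with cofactor −3·n² − 2·n·q + 8·n + 21·q² + 24·q.
The cofactor groups again: −3·n² − 2·n·q + 8·n + 21·q² + 24·q = −3·n·(n + 3·q) + (7·q + 8)·(n + 3·q); both groups contain (n + 3·q), giving −(3·n − 7·q − 8)·(n + 3·q).

−(3·n − 7·q − 8)·(8·n + q + 9·b − 8)·(n + 3·q)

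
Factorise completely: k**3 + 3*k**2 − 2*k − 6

Group as (k**3 − 2*k) + (3*k**2 − 6) = k*(k**2 − 2) + 3*(k**2 − 2).
Both groups share the factor (k**2 − 2).

(k + 3)*(k**2 − 2)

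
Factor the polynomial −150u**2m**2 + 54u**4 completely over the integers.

Factor out 6u**2, leaving 9u**2 − 25m**2, which is a difference of two squares.

6u**2(3u − 5m)(3u + 5m)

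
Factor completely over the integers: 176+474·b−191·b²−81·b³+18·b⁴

Among the possible rational roots, b = 2 is a root, so (b−2) divides it; the quotient is 18·b³−45·b²−281·b−88.
Then b = −8/3 is a root, so (3·b+8) is a factor; dividing leaves 6·b²−31·b−11.
The remaining quadratic factors as (2·b−11)(3·b+1).

(2·b−11)·(3·b+1)·(3·b+8)·(b−2)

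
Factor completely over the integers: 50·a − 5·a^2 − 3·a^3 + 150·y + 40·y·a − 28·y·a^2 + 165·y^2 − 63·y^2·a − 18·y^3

−(y + 3·a − 10)·(3·y + a)·(6·y + a + 5)

Group: 3·y·(−6·y^2 − 19·y·a + 55·y − 3·a^2 − 5·a + 50) + a·(−6·y^2 − 19·y·a + 55·y − 3·a^2 − 5·a + 50); both groups contain (−6·y^2 − 19·y·a + 55·y − 3·a^2 − 5·a + 50), so (3·y + a) is a factor with cofactor −6·y^2 − 19·y·a + 55·y − 3·a^2 − 5·a + 50.
The cofactor groups again: −6·y^2 − 19·y·a + 55·y − 3·a^2 − 5·a + 50 = −y·(6·y + a + 5) + (−3·a + 10)·(6·y + a + 5); both groups contain (6·y + a + 5), giving −(y + 3·a − 10)·(6·y + a + 5).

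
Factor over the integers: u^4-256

(u+4)(u-4)(u^2+16)

Difference of squares twice: with A = u and B = 4, A⁴ − B⁴ = (A² − B²)(A² + B²), and A² − B² factors again.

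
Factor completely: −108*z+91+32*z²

Need a pair with product 32·91 = 2912 and sum −108: that's −56 and −52.
Split the middle term: 32*z²−56*z − 52*z+91 = 8*z*(4*z−7) − 13*(4*z−7).

(4*z−7)*(8*z−13)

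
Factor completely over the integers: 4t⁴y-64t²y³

4t²y(t+4y)(t-4y)

Every term has a factor of 4t²y. Then t²-16y² = (t)² − (4y)².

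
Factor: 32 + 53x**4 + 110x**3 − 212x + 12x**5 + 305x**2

Among the possible rational roots, x = −4 is a root, so (x + 4) divides it; the quotient is 12x**4 + 5x**3 + 90x**2 − 55x + 8.
Continuing, x = 1/3 is a root, giving the factor (3x − 1) and quotient 4x**3 + 3x**2 + 31x − 8.
Next, x = 1/4 is a root, giving the factor (4x − 1) and quotient x**2 + x + 8.
The quadratic x**2 + x + 8 has discriminant −31 < 0 and is irreducible over ℤ.

(3x − 1)(4x − 1)(x + 4)(x**2 + x + 8)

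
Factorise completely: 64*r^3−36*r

4*r*(4*r+3)*(4*r−3)

Pull out the common factor 4*r; 16*r^2−9 is a difference of squares.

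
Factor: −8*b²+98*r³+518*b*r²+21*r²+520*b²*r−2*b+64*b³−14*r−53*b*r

Group: b*(64*b²+72*b*r−8*b+14*r²+3*r−2) + 7*r*(64*b²+72*b*r−8*b+14*r²+3*r−2); both groups contain (64*b²+72*b*r−8*b+14*r²+3*r−2), so (b+7*r) is a factor with cofactor 64*b²+72*b*r−8*b+14*r²+3*r−2.
The cofactor groups again: 64*b²+72*b*r−8*b+14*r²+3*r−2 = 8*b*(8*b+2*r+1) + (7*r−2)*(8*b+2*r+1); both groups contain (8*b+2*r+1), giving (8*b+7*r−2)*(8*b+2*r+1).

(8*b+2*r+1)*(8*b+7*r−2)*(b+7*r)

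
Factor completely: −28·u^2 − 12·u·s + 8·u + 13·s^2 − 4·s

Group: −14·u·(2·u − s) + (−13·s + 4)·(2·u − s); both groups contain (2·u − s).

−(2·u − s)·(14·u + 13·s − 4)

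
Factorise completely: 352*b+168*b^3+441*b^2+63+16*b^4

Testing divisors of the constant over divisors of the leading coefficient, b = −1 is a root, so (b+1) is a factor; dividing leaves 16*b^3+152*b^2+289*b+63.
Next, b = −7 is a root, giving the factor (b+7) and quotient 16*b^2+40*b+9.
The remaining quadratic factors as (4*b+9)(4*b+1).

(4*b+1)*(4*b+9)*(b+1)*(b+7)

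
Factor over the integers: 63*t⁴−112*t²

Factor out 7*t², leaving 9*t²−16, which is a difference of two squares.

7*t²*(3*t+4)*(3*t−4)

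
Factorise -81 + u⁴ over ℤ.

Difference of squares twice: with A = u and B = 3, A⁴ − B⁴ = (A² − B²)(A² + B²), and A² − B² factors again.

(u + 3)*(u - 3)*(u² + 9)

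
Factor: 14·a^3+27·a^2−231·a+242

Testing divisors of the constant over divisors of the leading coefficient, a = 2 is a root, so (a−2) divides it; the quotient is 14·a^2+55·a−121.
The remaining quadratic factors as (7·a−11)(2·a+11).

(2·a+11)·(7·a−11)·(a−2)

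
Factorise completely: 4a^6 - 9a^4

a^4(2a + 3)(2a - 3)

Factor out a^4 first: what remains is 4a^2 - 9.
Recognize a difference of squares with the parts 2a and 3.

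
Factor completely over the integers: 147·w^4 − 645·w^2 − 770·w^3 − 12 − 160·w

Among the possible rational roots, w = −2/7 is a root, so (7·w + 2) is a factor; dividing leaves 21·w^3 − 116·w^2 − 59·w − 6.
Continuing, w = −1/3 is a root, giving the factor (3·w + 1) and quotient 7·w^2 − 41·w − 6.
The remaining quadratic factors as (w − 6)(7·w + 1).

(3·w + 1)·(7·w + 1)·(7·w + 2)·(w − 6)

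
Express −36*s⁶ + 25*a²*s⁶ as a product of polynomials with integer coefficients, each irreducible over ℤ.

s⁶*(5*a + 6)*(5*a − 6)

Every term has a factor of s⁶; factoring it out leaves 25*a² − 36.
Recognize a difference of squares with the parts 5*a and 6.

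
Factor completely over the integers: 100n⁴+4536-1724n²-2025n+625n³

(4n-7)(5n+9)(5n-9)(n+8)

Among the possible rational roots, n = 7/4 is a root, so (4n-7) divides it; the quotient is 25n³+200n²-81n-648.
Then n = -8 is a root, so (n+8) is a factor; dividing leaves 25n²-81.
The remaining quadratic factors as (5n+9)(5n-9).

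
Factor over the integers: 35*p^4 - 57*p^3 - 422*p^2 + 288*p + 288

(5*p - 6)*(7*p + 4)*(p + 3)*(p - 4)

By the rational root theorem, p = 4 is a root, so (p - 4) divides it; the quotient is 35*p^3 + 83*p^2 - 90*p - 72.
Then p = -4/7 is a root, so (7*p + 4) divides it; the quotient is 5*p^2 + 9*p - 18.
The remaining quadratic factors as (5*p - 6)(p + 3).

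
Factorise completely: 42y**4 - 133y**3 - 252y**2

7y**2(2y - 9)(3y + 4)

Pull out the common factor 7y**2, then factor the remaining trinomial.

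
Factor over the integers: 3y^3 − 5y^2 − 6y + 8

Among the possible rational roots, y = 2 is a root, so (y − 2) divides it; the quotient is 3y^2 + y − 4.
The remaining quadratic factors as (y − 1)(3y + 4).

(3y + 4)(y − 1)(y − 2)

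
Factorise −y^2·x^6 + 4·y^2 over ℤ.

Every term has a factor of y^2; factoring it out leaves −x^6 + 4.
Recognize a difference of squares with the parts 2 and x^3.

−y^2·(x^3 + 2)·(x^3 − 2)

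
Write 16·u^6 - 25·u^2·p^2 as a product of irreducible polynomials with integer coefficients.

u^2·(4·u^2 - 5·p)·(4·u^2 + 5·p)

Pull out the common factor u^2, leaving 16·u^4 - 25·p^2.
Recognize a difference of squares with the parts 4·u^2 and 5·p.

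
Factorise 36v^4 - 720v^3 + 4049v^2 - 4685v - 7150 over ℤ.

Among the possible rational roots, v = 10/3 is a root, so (3v - 10) is a factor; dividing leaves 12v^3 - 200v^2 + 683v + 715.
Next, v = 11 is a root, so (v - 11) is a factor; dividing leaves 12v^2 - 68v - 65.
The remaining quadratic factors as (6v + 5)(2v - 13).

(2v - 13)(3v - 10)(6v + 5)(v - 11)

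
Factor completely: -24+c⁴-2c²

Substitute u = c² to get a quadratic in u, then factor.
c²-6 is irreducible over ℤ (6 is not a perfect square).
c²+4 is irreducible over ℤ (sum of squares).

(c²+4)(c²-6)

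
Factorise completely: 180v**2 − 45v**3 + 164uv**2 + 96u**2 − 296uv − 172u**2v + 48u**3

Group: 2u(24u**2 − 74uv + 45v**2) + (−v + 4)(24u**2 − 74uv + 45v**2); both groups contain (24u**2 − 74uv + 45v**2), so (2u − v + 4) is a factor with cofactor 24u**2 − 74uv + 45v**2.
The cofactor groups again: 24u**2 − 74uv + 45v**2 = 6u(4u − 9v) − 5v(4u − 9v); both groups contain (4u − 9v), giving (6u − 5v)(4u − 9v).

(2u − v + 4)(4u − 9v)(6u − 5v)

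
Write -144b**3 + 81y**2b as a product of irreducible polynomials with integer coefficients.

Every term has a factor of 9b. Then 9y**2 - 16b**2 = (3y)² − (4b)².

9b(3y - 4b)(3y + 4b)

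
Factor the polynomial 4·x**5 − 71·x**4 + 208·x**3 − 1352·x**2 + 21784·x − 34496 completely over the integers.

Trying the rational-root candidates, x = 7/4 is a root, giving the factor (4·x − 7) and quotient x**4 − 16·x**3 + 24·x**2 − 296·x + 4928.
Continuing, x = 8 is a root, giving the factor (x − 8) and quotient x**3 − 8·x**2 − 40·x − 616.
Continuing, x = 14 is a root, giving the factor (x − 14) and quotient x**2 + 6·x + 44.
The quadratic x**2 + 6·x + 44 has discriminant −140 < 0 and is irreducible over ℤ.

(4·x − 7)·(x − 14)·(x − 8)·(x**2 + 6·x + 44)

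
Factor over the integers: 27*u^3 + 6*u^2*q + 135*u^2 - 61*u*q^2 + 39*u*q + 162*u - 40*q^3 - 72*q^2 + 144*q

Group: u*(27*u^2 - 21*u*q + 54*u - 40*q^2 + 48*q) + (q + 3)*(27*u^2 - 21*u*q + 54*u - 40*q^2 + 48*q); both groups contain (27*u^2 - 21*u*q + 54*u - 40*q^2 + 48*q), so (u + q + 3) is a factor with cofactor 27*u^2 - 21*u*q + 54*u - 40*q^2 + 48*q.
The cofactor groups again: 27*u^2 - 21*u*q + 54*u - 40*q^2 + 48*q = 3*u*(9*u + 8*q) + (-5*q + 6)*(9*u + 8*q); both groups contain (9*u + 8*q), giving (3*u - 5*q + 6)*(9*u + 8*q).

(3*u - 5*q + 6)*(9*u + 8*q)*(u + q + 3)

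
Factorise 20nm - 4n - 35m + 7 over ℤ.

(4n - 7)(5m - 1)

Group as (20nm - 4n) + (-35m + 7) = 4n(5m - 1) - 7(5m - 1).
Both groups share the factor (5m - 1).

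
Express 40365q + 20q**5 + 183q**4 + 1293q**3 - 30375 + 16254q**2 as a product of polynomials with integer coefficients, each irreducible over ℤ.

(4q + 15)(5q - 3)(q + 9)(q**2 - 3q + 75)

Testing divisors of the constant over divisors of the leading coefficient, q = -15/4 is a root, giving the factor (4q + 15) and quotient 5q**4 + 27q**3 + 222q**2 + 3231q - 2025.
Then q = -9 is a root, so (q + 9) is a factor; dividing leaves 5q**3 - 18q**2 + 384q - 225.
Continuing, q = 3/5 is a root, so (5q - 3) divides it; the quotient is q**2 - 3q + 75.
The quadratic q**2 - 3q + 75 has discriminant -291 < 0 and is irreducible over ℤ.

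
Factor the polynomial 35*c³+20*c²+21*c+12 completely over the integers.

(7*c+4)*(5*c²+3)

Group as (35*c³+21*c) + (20*c²+12) = 7*c*(5*c²+3) + 4*(5*c²+3).
Both groups share the factor (5*c²+3).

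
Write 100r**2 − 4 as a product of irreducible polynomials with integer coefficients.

4(5r + 1)(5r − 1)

Pull out the common factor 4; 25r**2 − 1 is a difference of squares.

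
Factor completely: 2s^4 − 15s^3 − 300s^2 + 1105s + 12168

(2s + 13)(s + 8)(s − 13)(s − 9)

Testing divisors of the constant over divisors of the leading coefficient, s = 13 is a root, so (s − 13) divides it; the quotient is 2s^3 + 11s^2 − 157s − 936.
Then s = −13/2 is a root, giving the factor (2s + 13) and quotient s^2 − s − 72.
The remaining quadratic factors as (s − 9)(s + 8).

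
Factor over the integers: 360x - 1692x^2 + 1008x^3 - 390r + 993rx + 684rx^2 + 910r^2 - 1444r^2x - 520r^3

-(10r + 7x - 10)(13r - 12x)(4r + 12x - 3)

Group: 13r(-40r^2 - 148rx + 70r - 84x^2 + 141x - 30) - 12x(-40r^2 - 148rx + 70r - 84x^2 + 141x - 30); both groups contain (-40r^2 - 148rx + 70r - 84x^2 + 141x - 30), so (13r - 12x) is a factor with cofactor -40r^2 - 148rx + 70r - 84x^2 + 141x - 30.
The cofactor groups again: -40r^2 - 148rx + 70r - 84x^2 + 141x - 30 = -10r(4r + 12x - 3) + (-7x + 10)(4r + 12x - 3); both groups contain (4r + 12x - 3), giving -(10r + 7x - 10)(4r + 12x - 3).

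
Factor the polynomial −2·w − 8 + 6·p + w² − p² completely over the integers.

−(p + w − 4)·(p − w − 2)

Group: −p·(p − w − 2) + (−w + 4)·(p − w − 2); both groups contain (p − w − 2).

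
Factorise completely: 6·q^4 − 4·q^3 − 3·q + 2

(3·q − 2)·(2·q^3 − 1)

Group as (6·q^4 − 3·q) + (−4·q^3 + 2) = 3·q·(2·q^3 − 1) − 2·(2·q^3 − 1).
Both groups share the factor (2·q^3 − 1).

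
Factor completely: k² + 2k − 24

Two integers with product −24 and sum 2 are 6 and −4.

(k + 6)(k − 4)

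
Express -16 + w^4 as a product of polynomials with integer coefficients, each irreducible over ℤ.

(w + 2)*(w - 2)*(w^2 + 4)

Write as (w^2)² − (4)², then factor w^2 - 4 once more.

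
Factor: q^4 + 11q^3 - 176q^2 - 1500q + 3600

(q + 10)(q + 15)(q - 12)(q - 2)

Testing divisors of the constant over divisors of the leading coefficient, q = -15 is a root, giving the factor (q + 15) and quotient q^3 - 4q^2 - 116q + 240.
Continuing, q = 12 is a root, giving the factor (q - 12) and quotient q^2 + 8q - 20.
The remaining quadratic factors as (q + 10)(q - 2).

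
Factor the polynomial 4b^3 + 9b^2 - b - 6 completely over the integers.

(4b - 3)(b + 1)(b + 2)

Testing divisors of the constant over divisors of the leading coefficient, b = -1 is a root, so (b + 1) divides it; the quotient is 4b^2 + 5b - 6.
The remaining quadratic factors as (4b - 3)(b + 2).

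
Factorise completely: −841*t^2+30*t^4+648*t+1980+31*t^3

By the rational root theorem, t = 5/2 is a root, so (2*t−5) is a factor; dividing leaves 15*t^3+53*t^2−288*t−396.
Continuing, t = 11/3 is a root, giving the factor (3*t−11) and quotient 5*t^2+36*t+36.
The remaining quadratic factors as (5*t+6)(t+6).

(2*t−5)*(3*t−11)*(5*t+6)*(t+6)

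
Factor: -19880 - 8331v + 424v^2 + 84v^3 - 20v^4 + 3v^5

Testing divisors of the constant over divisors of the leading coefficient, v = -5 is a root, so (v + 5) divides it; the quotient is 3v^4 - 35v^3 + 259v^2 - 871v - 3976.
Next, v = -7/3 is a root, so (3v + 7) divides it; the quotient is v^3 - 14v^2 + 119v - 568.
Next, v = 8 is a root, giving the factor (v - 8) and quotient v^2 - 6v + 71.
The quadratic v^2 - 6v + 71 has discriminant -248 < 0 and is irreducible over ℤ.

(3v + 7)(v + 5)(v - 8)(v^2 - 6v + 71)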